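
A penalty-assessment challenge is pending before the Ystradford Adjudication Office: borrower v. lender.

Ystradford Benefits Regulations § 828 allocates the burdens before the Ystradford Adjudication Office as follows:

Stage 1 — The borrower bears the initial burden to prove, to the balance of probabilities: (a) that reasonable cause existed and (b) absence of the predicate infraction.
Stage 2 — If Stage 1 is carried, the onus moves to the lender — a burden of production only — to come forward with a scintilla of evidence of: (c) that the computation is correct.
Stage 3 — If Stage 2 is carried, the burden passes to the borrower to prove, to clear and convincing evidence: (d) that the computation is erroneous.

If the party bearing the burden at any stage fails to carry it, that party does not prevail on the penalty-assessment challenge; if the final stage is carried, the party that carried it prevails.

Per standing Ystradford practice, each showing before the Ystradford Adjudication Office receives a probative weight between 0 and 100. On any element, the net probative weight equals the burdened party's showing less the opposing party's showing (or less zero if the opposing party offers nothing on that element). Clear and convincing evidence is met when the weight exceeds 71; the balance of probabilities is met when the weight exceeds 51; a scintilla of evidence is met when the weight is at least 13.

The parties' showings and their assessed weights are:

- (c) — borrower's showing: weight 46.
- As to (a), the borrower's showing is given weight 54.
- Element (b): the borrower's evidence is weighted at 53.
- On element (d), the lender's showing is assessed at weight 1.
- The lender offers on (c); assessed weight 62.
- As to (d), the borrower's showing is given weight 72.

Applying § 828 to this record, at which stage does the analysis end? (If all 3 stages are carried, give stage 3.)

Stage 1 — burden on borrower; standard: the balance of probabilities (weight exceeds 51).
    (a): 54 > 51 [met]
    (b): 53 > 51 [met]
  All elements met. The burden passes to the lender.
Stage 2 — burden on lender; standard: a scintilla of evidence (weight is at least 13).
    (c): 62 − 46 = 16 ≥ 13 [met]
  Stage 2 is satisfied; the onus moves to the borrower.
Stage 3 — burden on borrower; standard: clear and convincing evidence (weight exceeds 71).
    (d): 72 − 1 = 71 ≤ 71 [not met]
  The borrower does not carry Stage 3.
The lender prevails.

stage 3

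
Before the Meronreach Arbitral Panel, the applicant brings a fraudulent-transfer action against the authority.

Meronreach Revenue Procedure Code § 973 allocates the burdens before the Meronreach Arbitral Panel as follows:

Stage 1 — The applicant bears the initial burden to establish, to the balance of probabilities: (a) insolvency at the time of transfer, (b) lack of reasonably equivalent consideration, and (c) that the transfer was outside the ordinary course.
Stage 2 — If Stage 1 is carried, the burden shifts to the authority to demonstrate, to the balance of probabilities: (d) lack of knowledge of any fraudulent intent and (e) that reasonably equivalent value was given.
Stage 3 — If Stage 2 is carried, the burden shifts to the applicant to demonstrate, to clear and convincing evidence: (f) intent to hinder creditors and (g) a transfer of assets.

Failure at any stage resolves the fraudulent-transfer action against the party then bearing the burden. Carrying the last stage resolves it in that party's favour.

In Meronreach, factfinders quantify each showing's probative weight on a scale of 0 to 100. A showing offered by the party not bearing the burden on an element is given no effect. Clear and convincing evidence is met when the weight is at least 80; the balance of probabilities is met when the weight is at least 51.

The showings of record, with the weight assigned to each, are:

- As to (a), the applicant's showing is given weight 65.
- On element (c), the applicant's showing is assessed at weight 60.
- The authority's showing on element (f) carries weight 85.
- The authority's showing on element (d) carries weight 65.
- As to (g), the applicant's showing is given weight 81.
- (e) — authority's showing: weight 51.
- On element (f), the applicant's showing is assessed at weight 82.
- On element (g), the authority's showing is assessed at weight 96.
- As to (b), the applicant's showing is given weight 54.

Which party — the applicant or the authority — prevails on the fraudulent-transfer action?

applicant

At Stage 1 the applicant must meet the balance of probabilities (weight is at least 51): on (a) the weight is 65, ≥ 51, so (a) meets the standard; on (b) the weight is 54, which does reach 51, so (b) meets the standard; on (c) the weight is 60, which does reach 51, so (c) meets the standard.
  All elements met. The burden passes to the authority.
At Stage 2 the authority must meet the balance of probabilities (weight is at least 51): on (d) the weight is 65, ≥ 51, so (d) meets the standard; on (e) the weight is 51, ≥ 51, so (e) meets the standard.
  Stage 2 is satisfied; the onus moves to the applicant.
At Stage 3 the applicant must meet clear and convincing evidence (weight is at least 80): on (f) the weight is 82 (the authority's 85 is given no effect), ≥ 80, so (f) meets the standard; on (g) the weight is 81 (the authority's 96 is given no effect), which does reach 80, so (g) meets the standard.
  All elements met at the final stage.
With every stage satisfied, the applicant prevails.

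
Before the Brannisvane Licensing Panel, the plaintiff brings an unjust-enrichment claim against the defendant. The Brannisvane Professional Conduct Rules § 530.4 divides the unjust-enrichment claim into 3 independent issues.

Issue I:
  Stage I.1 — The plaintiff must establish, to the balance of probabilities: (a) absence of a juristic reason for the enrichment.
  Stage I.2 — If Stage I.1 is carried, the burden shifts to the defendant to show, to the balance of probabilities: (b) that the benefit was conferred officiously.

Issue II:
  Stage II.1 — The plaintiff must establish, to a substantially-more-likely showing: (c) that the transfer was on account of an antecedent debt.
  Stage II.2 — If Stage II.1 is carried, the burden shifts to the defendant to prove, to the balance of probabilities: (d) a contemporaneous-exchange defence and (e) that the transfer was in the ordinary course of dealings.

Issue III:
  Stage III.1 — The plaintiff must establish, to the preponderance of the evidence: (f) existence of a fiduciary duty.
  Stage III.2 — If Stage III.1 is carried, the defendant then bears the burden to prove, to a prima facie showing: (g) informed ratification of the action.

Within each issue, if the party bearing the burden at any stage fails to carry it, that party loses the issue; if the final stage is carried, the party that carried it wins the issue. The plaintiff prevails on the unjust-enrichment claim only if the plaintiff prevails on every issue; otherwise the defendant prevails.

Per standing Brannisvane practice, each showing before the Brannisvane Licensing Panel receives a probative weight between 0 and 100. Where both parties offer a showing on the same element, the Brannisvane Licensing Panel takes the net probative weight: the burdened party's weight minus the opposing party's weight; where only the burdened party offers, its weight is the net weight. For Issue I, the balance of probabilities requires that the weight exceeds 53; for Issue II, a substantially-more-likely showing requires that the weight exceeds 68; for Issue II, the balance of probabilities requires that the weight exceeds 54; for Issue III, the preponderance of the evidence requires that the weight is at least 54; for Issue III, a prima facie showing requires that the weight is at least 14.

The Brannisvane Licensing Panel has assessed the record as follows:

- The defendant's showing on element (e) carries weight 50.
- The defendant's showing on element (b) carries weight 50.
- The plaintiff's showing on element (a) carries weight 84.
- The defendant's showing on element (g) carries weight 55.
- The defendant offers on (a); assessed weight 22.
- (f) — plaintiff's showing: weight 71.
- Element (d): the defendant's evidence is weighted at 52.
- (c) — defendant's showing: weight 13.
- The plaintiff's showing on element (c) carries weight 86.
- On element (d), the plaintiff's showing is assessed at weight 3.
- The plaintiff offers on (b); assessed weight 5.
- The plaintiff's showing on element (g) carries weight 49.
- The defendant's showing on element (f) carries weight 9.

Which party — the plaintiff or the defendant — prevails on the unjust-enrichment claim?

— Issue I —
Stage I.1 — burden on plaintiff; standard: the balance of probabilities (weight exceeds 53).
    (a): 84 − 22 = 62 > 53 [met]
  Stage I.1 carried; the burden shifts to the defendant.
Stage I.2 — burden on defendant; standard: the balance of probabilities (weight exceeds 53).
    (b): 50 − 5 = 45 ≤ 53 [not met]
  Not every element is met, so the defendant fails to carry Stage I.2.
The analysis ends at Stage I.2; the plaintiff prevails on this issue.
— Issue II —
At Stage II.1 the plaintiff must meet a substantially-more-likely showing (weight exceeds 68): on (c) the weight is 86 less the opposing 13 gives net 73, > 68, so (c) meets the standard.
  All elements met. The burden passes to the defendant.
At Stage II.2 the defendant must meet the balance of probabilities (weight exceeds 54): on (d) the weight is 52 less the opposing 3 gives net 49, ≤ 54, so (d) does not meet the standard; on (e) the weight is 50, ≤ 54, so (e) does not meet the standard.
  Stage II.2 not carried; the defendant fails its burden.
So the plaintiff prevails on this issue.
— Issue III —
At Stage III.1 the plaintiff must meet the preponderance of the evidence (weight is at least 54): on (f) the weight is 71 less the opposing 9 gives net 62, ≥ 54, so (f) meets the standard.
  Stage III.1 carried; the burden shifts to the defendant.
At Stage III.2 the defendant must meet a prima facie showing (weight is at least 14): on (g) the weight is 55 less the opposing 49 gives net 6, which does not reach 14, so (g) does not meet the standard.
  Not every element is met, so the defendant fails to carry Stage III.2.
So the plaintiff prevails on this issue.
Per-issue: Issue I → plaintiff; Issue II → plaintiff; Issue III → plaintiff. The plaintiff must prevail on every issue; overall, the plaintiff prevails.

plaintiff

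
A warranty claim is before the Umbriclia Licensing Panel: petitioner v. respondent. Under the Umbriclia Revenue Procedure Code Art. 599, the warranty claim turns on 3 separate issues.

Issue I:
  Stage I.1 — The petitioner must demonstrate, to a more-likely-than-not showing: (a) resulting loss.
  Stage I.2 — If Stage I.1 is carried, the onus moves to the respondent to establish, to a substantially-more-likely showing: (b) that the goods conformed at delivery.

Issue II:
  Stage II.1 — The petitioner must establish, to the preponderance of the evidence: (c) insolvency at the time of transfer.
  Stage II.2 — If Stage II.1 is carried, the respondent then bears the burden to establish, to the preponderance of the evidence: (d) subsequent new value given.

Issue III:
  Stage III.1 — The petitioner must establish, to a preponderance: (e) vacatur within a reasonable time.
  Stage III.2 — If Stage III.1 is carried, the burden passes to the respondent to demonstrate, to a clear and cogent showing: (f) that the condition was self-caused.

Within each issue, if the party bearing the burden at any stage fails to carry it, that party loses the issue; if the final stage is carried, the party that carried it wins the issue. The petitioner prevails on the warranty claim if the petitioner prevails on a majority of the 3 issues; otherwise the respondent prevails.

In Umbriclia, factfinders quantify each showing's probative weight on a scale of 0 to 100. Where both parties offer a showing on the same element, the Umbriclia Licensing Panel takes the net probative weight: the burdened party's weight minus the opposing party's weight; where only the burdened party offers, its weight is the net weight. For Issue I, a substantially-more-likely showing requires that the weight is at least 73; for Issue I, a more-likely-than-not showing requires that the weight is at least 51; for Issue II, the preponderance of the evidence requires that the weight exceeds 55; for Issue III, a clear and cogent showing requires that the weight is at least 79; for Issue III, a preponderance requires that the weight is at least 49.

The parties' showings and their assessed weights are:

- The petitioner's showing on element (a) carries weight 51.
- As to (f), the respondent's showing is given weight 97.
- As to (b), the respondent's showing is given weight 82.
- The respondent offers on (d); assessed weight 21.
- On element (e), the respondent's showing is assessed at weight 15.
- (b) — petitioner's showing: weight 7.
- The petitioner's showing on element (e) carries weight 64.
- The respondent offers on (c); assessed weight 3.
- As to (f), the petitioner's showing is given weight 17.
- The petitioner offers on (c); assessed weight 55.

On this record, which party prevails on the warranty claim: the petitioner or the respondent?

respondent

— Issue I —
Stage I.1 (petitioner, a more-likely-than-not showing, weight is at least 51): (a) 51 ≥ 51 — meets.
  Stage I.1 is satisfied; the onus moves to the respondent.
Stage I.2 (respondent, a substantially-more-likely showing, weight is at least 73): (b) net 82−7=75 ≥ 73 — meets.
  Stage I.2 carried; the final stage is satisfied.
Every stage carried; the respondent prevails on this issue.
— Issue II —
Stage II.1 (petitioner, the preponderance of the evidence, weight exceeds 55): (c) net 55−3=52 ≤ 55 — fails.
  Not every element is met, so the petitioner fails to carry Stage II.1.
The analysis ends at Stage II.1; the respondent prevails on this issue.
— Issue III —
Stage III.1 (petitioner, a preponderance, weight is at least 49): (e) net 64−15=49 ≥ 49 — meets.
  Stage III.1 is satisfied; the onus moves to the respondent.
Stage III.2 (respondent, a clear and cogent showing, weight is at least 79): (f) net 97−17=80 ≥ 79 — meets.
  The respondent carries the last stage.
Every stage carried; the respondent prevails on this issue.
Per-issue: Issue I → respondent; Issue II → respondent; Issue III → respondent. The petitioner must prevail on a majority of issues; overall, the respondent prevails.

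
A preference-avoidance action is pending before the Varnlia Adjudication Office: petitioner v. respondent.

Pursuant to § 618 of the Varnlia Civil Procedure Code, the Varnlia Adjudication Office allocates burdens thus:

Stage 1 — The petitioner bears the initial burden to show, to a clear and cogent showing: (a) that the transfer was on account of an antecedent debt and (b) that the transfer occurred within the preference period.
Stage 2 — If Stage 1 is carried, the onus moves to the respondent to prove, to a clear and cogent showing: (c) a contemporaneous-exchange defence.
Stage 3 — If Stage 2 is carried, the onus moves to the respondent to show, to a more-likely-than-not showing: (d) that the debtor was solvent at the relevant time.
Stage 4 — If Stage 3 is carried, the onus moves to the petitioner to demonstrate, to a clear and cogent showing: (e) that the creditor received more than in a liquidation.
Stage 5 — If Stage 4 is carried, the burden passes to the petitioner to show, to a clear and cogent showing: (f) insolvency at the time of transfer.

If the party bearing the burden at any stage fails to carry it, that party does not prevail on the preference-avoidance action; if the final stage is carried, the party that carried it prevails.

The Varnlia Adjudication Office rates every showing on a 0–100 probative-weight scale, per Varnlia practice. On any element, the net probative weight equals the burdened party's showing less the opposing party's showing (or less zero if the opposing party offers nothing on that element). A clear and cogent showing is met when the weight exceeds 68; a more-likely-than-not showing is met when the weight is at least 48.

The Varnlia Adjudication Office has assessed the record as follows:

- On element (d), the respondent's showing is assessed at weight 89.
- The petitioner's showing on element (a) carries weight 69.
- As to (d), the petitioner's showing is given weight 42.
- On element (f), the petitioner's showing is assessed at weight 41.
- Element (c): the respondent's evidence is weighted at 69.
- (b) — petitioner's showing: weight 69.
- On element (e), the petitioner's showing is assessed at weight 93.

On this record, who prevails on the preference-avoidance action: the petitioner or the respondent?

Stage 1 (petitioner, a clear and cogent showing, weight exceeds 68): (a) 69 > 68 — meets; (b) 69 > 68 — meets.
  Stage 1 is satisfied; the onus moves to the respondent.
Stage 2 (respondent, a clear and cogent showing, weight exceeds 68): (c) 69 > 68 — meets.
  Stage 2 is satisfied; the respondent continues to bear the burden.
Stage 3 (respondent, a more-likely-than-not showing, weight is at least 48): (d) net 89−42=47 < 48 — fails.
  The respondent does not carry Stage 3.
The petitioner prevails.

petitioner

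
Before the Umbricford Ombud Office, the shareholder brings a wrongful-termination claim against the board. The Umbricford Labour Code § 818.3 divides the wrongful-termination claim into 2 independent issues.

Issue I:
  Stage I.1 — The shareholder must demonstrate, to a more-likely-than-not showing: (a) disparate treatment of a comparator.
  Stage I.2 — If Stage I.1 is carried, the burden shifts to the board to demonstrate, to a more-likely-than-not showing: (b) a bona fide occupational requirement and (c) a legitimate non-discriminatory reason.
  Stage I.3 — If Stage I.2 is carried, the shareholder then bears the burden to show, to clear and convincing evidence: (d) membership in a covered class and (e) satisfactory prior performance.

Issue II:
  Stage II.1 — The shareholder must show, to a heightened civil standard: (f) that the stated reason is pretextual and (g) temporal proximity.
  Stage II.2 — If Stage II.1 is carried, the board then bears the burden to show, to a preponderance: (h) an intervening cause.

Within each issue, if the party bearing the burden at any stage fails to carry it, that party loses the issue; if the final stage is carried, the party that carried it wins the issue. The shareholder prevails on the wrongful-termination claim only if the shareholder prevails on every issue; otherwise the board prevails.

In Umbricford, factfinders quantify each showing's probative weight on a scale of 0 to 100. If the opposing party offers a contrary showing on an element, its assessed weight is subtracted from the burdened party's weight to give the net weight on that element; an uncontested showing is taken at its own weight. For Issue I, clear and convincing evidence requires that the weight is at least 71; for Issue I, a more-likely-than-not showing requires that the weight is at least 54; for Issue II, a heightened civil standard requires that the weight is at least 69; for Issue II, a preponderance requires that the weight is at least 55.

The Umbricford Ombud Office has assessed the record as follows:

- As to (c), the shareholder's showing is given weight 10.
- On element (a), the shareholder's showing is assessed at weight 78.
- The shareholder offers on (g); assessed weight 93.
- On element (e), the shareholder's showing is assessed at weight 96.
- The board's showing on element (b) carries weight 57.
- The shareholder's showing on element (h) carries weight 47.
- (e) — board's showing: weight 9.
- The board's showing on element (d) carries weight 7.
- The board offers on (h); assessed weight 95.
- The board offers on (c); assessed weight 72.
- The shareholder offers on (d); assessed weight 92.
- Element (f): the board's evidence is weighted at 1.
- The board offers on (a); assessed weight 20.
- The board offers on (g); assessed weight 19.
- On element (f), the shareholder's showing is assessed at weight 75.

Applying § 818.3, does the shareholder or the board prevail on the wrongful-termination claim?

— Issue I —
Stage I.1 (shareholder, a more-likely-than-not showing, weight is at least 54): (a) net 78−20=58 ≥ 54 — meets.
  All elements met. The burden passes to the board.
Stage I.2 (board, a more-likely-than-not showing, weight is at least 54): (b) 57 ≥ 54 — meets; (c) net 72−10=62 ≥ 54 — meets.
  Stage I.2 is satisfied; the onus moves to the shareholder.
Stage I.3 (shareholder, clear and convincing evidence, weight is at least 71): (d) net 92−7=85 ≥ 71 — meets; (e) net 96−9=87 ≥ 71 — meets.
  All elements met at the final stage.
Every stage carried; the shareholder prevails on this issue.
— Issue II —
Stage II.1 (shareholder, a heightened civil standard, weight is at least 69): (f) net 75−1=74 ≥ 69 — meets; (g) net 93−19=74 ≥ 69 — meets.
  Stage II.1 carried; the burden shifts to the board.
Stage II.2 (board, a preponderance, weight is at least 55): (h) net 95−47=48 < 55 — fails.
  Not every element is met, so the board fails to carry Stage II.2.
So the shareholder prevails on this issue.
Per-issue: Issue I → shareholder; Issue II → shareholder. The shareholder must prevail on every issue; overall, the shareholder prevails.

shareholder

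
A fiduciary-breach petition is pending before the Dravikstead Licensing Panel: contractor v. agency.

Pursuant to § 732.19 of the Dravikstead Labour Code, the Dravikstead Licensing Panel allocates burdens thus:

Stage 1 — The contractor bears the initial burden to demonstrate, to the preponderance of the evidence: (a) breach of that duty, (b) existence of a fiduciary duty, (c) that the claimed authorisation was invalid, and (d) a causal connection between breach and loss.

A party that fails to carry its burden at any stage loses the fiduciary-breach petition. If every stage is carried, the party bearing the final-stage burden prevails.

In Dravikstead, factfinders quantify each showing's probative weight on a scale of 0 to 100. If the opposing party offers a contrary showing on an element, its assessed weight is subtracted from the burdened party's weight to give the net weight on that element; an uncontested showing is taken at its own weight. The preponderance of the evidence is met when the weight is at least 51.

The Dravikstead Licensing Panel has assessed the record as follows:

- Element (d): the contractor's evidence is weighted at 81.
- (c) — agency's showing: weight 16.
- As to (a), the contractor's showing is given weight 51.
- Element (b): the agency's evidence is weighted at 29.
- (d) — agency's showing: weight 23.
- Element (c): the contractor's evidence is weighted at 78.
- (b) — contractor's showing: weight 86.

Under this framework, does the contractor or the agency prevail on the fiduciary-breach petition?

Stage 1 — burden on contractor; standard: the preponderance of the evidence (weight is at least 51).
    (a): 51 ≥ 51 [met]
    (b): 86 − 29 = 57 ≥ 51 [met]
    (c): 78 − 16 = 62 ≥ 51 [met]
    (d): 81 − 23 = 58 ≥ 51 [met]
  The contractor carries the last stage.
Every stage carried; the contractor prevails.

contractor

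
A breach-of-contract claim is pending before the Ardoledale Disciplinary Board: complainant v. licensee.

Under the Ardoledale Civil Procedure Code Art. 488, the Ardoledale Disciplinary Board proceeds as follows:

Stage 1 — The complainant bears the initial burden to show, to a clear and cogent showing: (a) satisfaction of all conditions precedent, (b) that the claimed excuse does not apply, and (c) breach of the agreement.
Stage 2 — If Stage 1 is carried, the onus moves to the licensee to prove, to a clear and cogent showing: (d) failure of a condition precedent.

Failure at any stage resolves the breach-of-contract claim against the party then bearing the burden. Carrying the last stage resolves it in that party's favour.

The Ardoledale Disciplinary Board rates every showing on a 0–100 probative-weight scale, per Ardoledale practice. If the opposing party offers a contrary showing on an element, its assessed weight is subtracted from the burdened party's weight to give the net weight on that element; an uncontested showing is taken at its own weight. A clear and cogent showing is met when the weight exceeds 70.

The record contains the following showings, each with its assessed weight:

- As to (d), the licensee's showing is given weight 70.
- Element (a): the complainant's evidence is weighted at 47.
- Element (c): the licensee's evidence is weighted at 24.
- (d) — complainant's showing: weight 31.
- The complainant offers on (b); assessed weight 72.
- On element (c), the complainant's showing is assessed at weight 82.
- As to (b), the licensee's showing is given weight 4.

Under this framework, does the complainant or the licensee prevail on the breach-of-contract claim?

Stage 1 — burden on complainant; standard: a clear and cogent showing (weight exceeds 70).
    (a): 47 ≤ 70 [not met]
    (b): 72 − 4 = 68 ≤ 70 [not met]
    (c): 82 − 24 = 58 ≤ 70 [not met]
  Stage 1 not carried; the complainant fails its burden.
The licensee prevails.

licensee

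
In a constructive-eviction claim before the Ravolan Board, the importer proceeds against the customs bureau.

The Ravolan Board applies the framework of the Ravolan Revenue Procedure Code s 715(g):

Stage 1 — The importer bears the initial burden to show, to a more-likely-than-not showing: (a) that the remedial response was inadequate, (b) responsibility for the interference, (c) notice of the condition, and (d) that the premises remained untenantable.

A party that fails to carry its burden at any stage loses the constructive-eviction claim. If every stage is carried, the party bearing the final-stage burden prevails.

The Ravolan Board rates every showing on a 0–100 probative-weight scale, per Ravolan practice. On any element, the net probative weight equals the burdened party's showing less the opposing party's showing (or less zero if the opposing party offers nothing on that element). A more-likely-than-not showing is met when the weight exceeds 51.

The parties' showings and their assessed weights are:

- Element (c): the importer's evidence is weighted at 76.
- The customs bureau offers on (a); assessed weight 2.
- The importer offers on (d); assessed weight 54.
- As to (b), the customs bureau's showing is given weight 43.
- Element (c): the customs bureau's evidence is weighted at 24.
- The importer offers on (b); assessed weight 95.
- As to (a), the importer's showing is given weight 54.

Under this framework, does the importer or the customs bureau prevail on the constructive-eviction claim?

Stage 1 — burden on importer; standard: a more-likely-than-not showing (weight exceeds 51).
    (a): 54 − 2 = 52 > 51 [met]
    (b): 95 − 43 = 52 > 51 [met]
    (c): 76 − 24 = 52 > 51 [met]
    (d): 54 > 51 [met]
  All elements met at the final stage.
All stages carried — the importer prevails.

importer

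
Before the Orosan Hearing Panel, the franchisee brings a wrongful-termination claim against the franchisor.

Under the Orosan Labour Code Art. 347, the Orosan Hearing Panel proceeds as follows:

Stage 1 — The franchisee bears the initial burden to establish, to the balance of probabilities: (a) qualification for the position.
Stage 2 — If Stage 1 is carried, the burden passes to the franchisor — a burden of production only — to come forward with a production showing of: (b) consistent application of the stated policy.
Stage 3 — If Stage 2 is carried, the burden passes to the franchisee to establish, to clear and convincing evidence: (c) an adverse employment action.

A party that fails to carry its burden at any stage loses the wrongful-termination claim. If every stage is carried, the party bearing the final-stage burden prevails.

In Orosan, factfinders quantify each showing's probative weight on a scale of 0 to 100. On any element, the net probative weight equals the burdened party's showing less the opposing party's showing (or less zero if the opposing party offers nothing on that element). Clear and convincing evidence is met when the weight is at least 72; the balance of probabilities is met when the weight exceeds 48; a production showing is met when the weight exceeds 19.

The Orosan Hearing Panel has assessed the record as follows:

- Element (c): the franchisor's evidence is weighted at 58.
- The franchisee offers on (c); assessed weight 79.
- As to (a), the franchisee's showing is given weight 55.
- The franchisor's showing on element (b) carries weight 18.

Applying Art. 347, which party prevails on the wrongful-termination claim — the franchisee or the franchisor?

At Stage 1 the franchisee must meet the balance of probabilities (weight exceeds 48): on (a) the weight is 55, which does exceed 48, so (a) meets the standard.
  Stage 1 carried; the burden shifts to the franchisor.
At Stage 2 the franchisor must meet a production showing (weight exceeds 19): on (b) the weight is 18, which does not exceed 19, so (b) does not meet the standard.
  The franchisor does not carry Stage 2.
The franchisee prevails.

franchisee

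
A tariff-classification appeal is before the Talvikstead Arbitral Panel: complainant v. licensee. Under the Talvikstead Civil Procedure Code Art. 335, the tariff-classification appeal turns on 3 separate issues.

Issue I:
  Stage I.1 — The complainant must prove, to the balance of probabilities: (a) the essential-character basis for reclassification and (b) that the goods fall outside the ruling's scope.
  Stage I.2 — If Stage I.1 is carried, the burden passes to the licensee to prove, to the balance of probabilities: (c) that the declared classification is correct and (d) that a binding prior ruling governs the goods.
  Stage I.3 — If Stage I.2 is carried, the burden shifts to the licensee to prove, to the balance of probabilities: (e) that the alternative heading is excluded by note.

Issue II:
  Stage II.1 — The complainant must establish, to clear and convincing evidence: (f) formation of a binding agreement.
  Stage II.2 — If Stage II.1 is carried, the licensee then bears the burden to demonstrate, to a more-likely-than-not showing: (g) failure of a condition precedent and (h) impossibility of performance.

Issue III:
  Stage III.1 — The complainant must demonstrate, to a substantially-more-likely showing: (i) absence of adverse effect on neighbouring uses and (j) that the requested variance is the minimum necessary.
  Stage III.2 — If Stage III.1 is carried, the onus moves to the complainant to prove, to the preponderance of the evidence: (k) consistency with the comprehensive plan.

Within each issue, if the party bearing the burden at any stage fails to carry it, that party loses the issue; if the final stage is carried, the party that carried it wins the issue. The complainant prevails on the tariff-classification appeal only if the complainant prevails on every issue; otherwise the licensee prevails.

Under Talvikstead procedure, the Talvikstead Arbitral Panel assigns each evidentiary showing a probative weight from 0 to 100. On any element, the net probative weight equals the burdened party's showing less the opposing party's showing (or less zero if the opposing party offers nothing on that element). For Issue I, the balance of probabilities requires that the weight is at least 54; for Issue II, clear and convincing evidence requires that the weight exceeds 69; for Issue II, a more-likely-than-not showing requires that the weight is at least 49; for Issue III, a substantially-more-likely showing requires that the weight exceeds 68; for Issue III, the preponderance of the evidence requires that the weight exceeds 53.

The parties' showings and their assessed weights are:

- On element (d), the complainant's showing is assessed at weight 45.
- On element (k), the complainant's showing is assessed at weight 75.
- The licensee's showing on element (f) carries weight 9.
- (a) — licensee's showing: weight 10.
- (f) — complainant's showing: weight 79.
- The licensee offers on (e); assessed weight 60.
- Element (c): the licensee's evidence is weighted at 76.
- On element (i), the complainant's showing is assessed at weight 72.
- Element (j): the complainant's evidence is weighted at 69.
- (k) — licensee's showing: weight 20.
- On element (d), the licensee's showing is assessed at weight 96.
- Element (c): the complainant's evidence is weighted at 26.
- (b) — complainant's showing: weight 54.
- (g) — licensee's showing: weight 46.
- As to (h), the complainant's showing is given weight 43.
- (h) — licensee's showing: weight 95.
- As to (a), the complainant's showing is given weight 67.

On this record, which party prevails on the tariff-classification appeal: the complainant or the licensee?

— Issue I —
Stage I.1 (complainant, the balance of probabilities, weight is at least 54): (a) net 67−10=57 ≥ 54 — meets; (b) 54 ≥ 54 — meets.
  Stage I.1 is satisfied; the onus moves to the licensee.
Stage I.2 (licensee, the balance of probabilities, weight is at least 54): (c) net 76−26=50 < 54 — fails; (d) net 96−45=51 < 54 — fails.
  The licensee does not carry Stage I.2.
The complainant prevails on this issue.
— Issue II —
At Stage II.1 the complainant must meet clear and convincing evidence (weight exceeds 69): on (f) the weight is 79 less the opposing 9 gives net 70, > 69, so (f) meets the standard.
  Stage II.1 is satisfied; the onus moves to the licensee.
At Stage II.2 the licensee must meet a more-likely-than-not showing (weight is at least 49): on (g) the weight is 46, which does not reach 49, so (g) does not meet the standard; on (h) the weight is 95 less the opposing 43 gives net 52, which does reach 49, so (h) meets the standard.
  Not every element is met, so the licensee fails to carry Stage II.2.
The analysis ends at Stage II.2; the complainant prevails on this issue.
— Issue III —
At Stage III.1 the complainant must meet a substantially-more-likely showing (weight exceeds 68): on (i) the weight is 72, which does exceed 68, so (i) meets the standard; on (j) the weight is 69, > 68, so (j) meets the standard.
  Stage III.1 carried; the burden remains with the complainant.
At Stage III.2 the complainant must meet the preponderance of the evidence (weight exceeds 53): on (k) the weight is 75 less the opposing 20 gives net 55, which does exceed 53, so (k) meets the standard.
  The complainant carries the last stage.
With every stage satisfied, the complainant prevails on this issue.
Per-issue: Issue I → complainant; Issue II → complainant; Issue III → complainant. The complainant must prevail on every issue; overall, the complainant prevails.

complainant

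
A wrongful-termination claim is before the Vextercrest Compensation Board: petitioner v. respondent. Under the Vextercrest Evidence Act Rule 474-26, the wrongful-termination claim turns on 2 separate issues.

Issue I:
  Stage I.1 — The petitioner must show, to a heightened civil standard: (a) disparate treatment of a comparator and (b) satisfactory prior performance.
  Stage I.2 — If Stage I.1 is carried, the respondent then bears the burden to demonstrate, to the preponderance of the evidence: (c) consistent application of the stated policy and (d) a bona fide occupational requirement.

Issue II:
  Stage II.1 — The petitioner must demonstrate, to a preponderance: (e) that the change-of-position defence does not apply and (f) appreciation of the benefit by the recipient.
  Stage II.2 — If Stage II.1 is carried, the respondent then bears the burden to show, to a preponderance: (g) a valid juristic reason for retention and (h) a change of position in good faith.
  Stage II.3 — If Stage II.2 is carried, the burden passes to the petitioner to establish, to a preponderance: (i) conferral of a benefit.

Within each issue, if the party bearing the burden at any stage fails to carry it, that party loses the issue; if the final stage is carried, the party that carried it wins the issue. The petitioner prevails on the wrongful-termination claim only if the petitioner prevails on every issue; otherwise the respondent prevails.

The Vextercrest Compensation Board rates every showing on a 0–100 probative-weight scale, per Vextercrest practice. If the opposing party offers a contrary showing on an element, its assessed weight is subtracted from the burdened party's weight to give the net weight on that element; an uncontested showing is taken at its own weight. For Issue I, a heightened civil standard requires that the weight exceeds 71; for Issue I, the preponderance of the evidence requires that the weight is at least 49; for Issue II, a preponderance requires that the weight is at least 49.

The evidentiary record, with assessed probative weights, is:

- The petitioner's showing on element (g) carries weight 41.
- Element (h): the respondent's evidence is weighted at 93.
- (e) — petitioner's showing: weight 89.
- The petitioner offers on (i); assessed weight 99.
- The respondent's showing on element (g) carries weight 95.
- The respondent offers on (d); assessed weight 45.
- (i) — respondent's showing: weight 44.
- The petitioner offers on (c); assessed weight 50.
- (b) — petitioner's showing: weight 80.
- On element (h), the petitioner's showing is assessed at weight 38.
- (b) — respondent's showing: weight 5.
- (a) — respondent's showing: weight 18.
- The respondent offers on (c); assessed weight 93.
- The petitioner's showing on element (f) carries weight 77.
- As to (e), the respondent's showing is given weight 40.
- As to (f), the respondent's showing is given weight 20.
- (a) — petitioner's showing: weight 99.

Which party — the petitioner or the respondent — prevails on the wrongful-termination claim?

— Issue I —
Stage I.1 (petitioner, a heightened civil standard, weight exceeds 71): (a) net 99−18=81 > 71 — meets; (b) net 80−5=75 > 71 — meets.
  Stage I.1 is satisfied; the onus moves to the respondent.
Stage I.2 (respondent, the preponderance of the evidence, weight is at least 49): (c) net 93−50=43 < 49 — fails; (d) 45 < 49 — fails.
  Not every element is met, so the respondent fails to carry Stage I.2.
So the petitioner prevails on this issue.
— Issue II —
Stage II.1 (petitioner, a preponderance, weight is at least 49): (e) net 89−40=49 ≥ 49 — meets; (f) net 77−20=57 ≥ 49 — meets.
  All elements met. The burden passes to the respondent.
Stage II.2 (respondent, a preponderance, weight is at least 49): (g) net 95−41=54 ≥ 49 — meets; (h) net 93−38=55 ≥ 49 — meets.
  Stage II.2 carried; the burden shifts to the petitioner.
Stage II.3 (petitioner, a preponderance, weight is at least 49): (i) net 99−44=55 ≥ 49 — meets.
  Stage II.3 carried; the final stage is satisfied.
All stages carried — the petitioner prevails on this issue.
Per-issue: Issue I → petitioner; Issue II → petitioner. The petitioner must prevail on every issue; overall, the petitioner prevails.

petitioner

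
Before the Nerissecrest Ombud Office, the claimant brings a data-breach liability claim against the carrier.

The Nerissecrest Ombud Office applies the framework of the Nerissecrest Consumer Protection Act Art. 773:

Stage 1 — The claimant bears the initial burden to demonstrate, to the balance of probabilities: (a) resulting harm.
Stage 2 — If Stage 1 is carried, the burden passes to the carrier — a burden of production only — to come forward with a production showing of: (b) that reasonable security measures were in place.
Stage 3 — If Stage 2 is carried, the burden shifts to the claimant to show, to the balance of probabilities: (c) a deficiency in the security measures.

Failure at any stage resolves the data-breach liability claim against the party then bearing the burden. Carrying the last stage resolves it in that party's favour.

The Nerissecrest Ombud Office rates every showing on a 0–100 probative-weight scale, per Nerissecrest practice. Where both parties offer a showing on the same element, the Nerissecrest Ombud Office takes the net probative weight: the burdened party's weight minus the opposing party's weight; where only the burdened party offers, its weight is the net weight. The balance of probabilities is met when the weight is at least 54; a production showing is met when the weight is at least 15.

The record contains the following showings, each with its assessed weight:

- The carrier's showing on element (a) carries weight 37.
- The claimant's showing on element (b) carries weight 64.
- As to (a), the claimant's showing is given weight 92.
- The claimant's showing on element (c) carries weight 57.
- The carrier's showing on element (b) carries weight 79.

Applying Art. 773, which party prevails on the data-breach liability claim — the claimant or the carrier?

At Stage 1 the claimant must meet the balance of probabilities (weight is at least 54): on (a) the weight is 92 less the opposing 37 gives net 55, ≥ 54, so (a) meets the standard.
  Stage 1 carried; the burden shifts to the carrier.
At Stage 2 the carrier must meet a production showing (weight is at least 15): on (b) the weight is 79 less the opposing 64 gives net 15, which does reach 15, so (b) meets the standard.
  Stage 2 carried; the burden shifts to the claimant.
At Stage 3 the claimant must meet the balance of probabilities (weight is at least 54): on (c) the weight is 57, ≥ 54, so (c) meets the standard.
  The claimant carries the last stage.
Every stage carried; the claimant prevails.

claimant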